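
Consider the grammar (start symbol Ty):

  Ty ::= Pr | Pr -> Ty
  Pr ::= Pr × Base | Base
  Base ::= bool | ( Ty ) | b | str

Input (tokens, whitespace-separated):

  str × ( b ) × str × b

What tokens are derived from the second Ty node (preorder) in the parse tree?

[Ty [Pr [Pr [Pr [Pr [Base str]] × [Base ( [Ty [Pr [Base b]]] )]] × [Base str]] × [Base b]]]

b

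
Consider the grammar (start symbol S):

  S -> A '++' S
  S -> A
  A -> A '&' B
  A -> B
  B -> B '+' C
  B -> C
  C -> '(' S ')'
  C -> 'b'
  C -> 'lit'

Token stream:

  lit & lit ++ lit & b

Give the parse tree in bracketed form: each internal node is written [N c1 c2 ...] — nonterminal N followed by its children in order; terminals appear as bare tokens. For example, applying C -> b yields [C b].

S
A ++ S
A & B ++ S
B & B ++ S
C & B ++ S
lit & B ++ S
lit & C ++ S
lit & lit ++ S
lit & lit ++ A
lit & lit ++ A & B
lit & lit ++ B & B
lit & lit ++ C & B
lit & lit ++ lit & B
lit & lit ++ lit & C
lit & lit ++ lit & b

[S [A [A [B [C lit]]] & [B [C lit]]] ++ [S [A [A [B [C lit]]] & [B [C b]]]]]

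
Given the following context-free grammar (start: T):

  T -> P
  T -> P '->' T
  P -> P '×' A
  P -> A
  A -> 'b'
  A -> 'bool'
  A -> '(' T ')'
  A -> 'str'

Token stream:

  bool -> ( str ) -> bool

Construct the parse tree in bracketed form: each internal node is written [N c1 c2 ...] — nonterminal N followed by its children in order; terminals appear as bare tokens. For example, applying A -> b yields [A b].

[T [P [A bool]] -> [T [P [A ( [T [P [A str]]] )]] -> [T [P [A bool]]]]]

T
P -> T
A -> T
bool -> T
bool -> P -> T
bool -> A -> T
bool -> ( T ) -> T
bool -> ( P ) -> T
bool -> ( A ) -> T
bool -> ( str ) -> T
bool -> ( str ) -> P
bool -> ( str ) -> A
bool -> ( str ) -> bool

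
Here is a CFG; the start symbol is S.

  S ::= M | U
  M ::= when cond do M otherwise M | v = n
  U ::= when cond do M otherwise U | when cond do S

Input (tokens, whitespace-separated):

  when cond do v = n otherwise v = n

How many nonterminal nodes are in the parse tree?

[S [M when cond do [M v = n] otherwise [M v = n]]]

4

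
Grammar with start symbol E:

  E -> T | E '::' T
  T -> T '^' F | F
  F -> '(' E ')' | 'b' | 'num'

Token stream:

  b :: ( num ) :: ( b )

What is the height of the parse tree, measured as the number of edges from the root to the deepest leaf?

7

[E [E [E [T [F b]]] :: [T [F ( [E [T [F num]]] )]]] :: [T [F ( [E [T [F b]]] )]]]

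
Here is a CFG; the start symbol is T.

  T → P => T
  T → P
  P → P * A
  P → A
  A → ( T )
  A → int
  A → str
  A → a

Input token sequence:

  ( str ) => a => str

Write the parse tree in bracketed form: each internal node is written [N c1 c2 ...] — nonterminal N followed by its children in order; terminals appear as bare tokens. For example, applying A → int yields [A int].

T
P => T
A => T
( T ) => T
( P ) => T
( A ) => T
( str ) => T
( str ) => P => T
( str ) => A => T
( str ) => a => T
( str ) => a => P
( str ) => a => A
( str ) => a => str

[T [P [A ( [T [P [A str]]] )]] => [T [P [A a]] => [T [P [A str]]]]]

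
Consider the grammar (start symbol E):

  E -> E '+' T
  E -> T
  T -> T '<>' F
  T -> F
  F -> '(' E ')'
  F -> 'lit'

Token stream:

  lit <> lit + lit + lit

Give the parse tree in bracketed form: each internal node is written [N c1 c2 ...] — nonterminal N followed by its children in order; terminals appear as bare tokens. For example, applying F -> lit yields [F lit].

E
E + T
E + T + T
T + T + T
T <> F + T + T
F <> F + T + T
lit <> F + T + T
lit <> lit + T + T
lit <> lit + F + T
lit <> lit + lit + T
lit <> lit + lit + F
lit <> lit + lit + lit

[E [E [E [T [T [F lit]] <> [F lit]]] + [T [F lit]]] + [T [F lit]]]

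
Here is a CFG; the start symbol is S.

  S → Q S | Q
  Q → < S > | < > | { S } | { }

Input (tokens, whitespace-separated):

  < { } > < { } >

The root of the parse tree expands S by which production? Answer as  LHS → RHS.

S → Q S

[S [Q < [S [Q { }]] >] [S [Q < [S [Q { }]] >]]]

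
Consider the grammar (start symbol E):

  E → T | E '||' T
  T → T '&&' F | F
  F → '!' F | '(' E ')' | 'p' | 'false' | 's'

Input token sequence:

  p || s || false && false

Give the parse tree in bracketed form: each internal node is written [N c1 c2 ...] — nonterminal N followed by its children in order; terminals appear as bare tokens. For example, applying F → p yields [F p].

[E [E [E [T [F p]]] || [T [F s]]] || [T [T [F false]] && [F false]]]

E
E || T
E || T || T
T || T || T
F || T || T
p || T || T
p || F || T
p || s || T
p || s || T && F
p || s || F && F
p || s || false && F
p || s || false && false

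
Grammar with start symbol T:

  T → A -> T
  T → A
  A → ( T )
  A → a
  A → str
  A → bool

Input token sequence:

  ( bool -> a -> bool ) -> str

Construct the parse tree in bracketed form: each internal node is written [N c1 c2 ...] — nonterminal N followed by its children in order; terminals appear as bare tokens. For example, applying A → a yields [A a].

[T [A ( [T [A bool] -> [T [A a] -> [T [A bool]]]] )] -> [T [A str]]]

T
A -> T
( T ) -> T
( A -> T ) -> T
( bool -> T ) -> T
( bool -> A -> T ) -> T
( bool -> a -> T ) -> T
( bool -> a -> A ) -> T
( bool -> a -> bool ) -> T
( bool -> a -> bool ) -> A
( bool -> a -> bool ) -> str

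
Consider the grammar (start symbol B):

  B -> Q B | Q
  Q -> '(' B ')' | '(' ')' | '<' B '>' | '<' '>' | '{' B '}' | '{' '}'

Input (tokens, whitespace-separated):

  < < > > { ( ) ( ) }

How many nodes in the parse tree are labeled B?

[B [Q < [B [Q < >]] >] [B [Q { [B [Q ( )] [B [Q ( )]]] }]]]

5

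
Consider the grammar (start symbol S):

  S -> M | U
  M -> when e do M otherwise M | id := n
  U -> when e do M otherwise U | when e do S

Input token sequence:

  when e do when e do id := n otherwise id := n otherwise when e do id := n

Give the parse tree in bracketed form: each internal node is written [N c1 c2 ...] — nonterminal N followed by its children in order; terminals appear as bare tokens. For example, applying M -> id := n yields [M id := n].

[S [U when e do [M when e do [M id := n] otherwise [M id := n]] otherwise [U when e do [S [M id := n]]]]]

S
U
when e do M otherwise U
when e do when e do M otherwise M otherwise U
when e do when e do id := n otherwise M otherwise U
when e do when e do id := n otherwise id := n otherwise U
when e do when e do id := n otherwise id := n otherwise when e do S
when e do when e do id := n otherwise id := n otherwise when e do M
when e do when e do id := n otherwise id := n otherwise when e do id := n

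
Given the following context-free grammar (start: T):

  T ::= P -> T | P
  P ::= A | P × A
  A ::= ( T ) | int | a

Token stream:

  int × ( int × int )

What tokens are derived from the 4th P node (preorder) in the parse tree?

[T [P [P [A int]] × [A ( [T [P [P [A int]] × [A int]]] )]]]

int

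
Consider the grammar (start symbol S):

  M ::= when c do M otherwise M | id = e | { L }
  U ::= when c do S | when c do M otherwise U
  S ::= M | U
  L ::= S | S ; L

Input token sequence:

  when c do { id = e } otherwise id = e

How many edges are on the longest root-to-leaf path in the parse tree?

6

[S [M when c do [M { [L [S [M id = e]]] }] otherwise [M id = e]]]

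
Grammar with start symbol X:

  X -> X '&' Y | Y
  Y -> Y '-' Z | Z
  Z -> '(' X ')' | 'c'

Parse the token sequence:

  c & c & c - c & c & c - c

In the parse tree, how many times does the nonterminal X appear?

5

[X [X [X [X [X [Y [Z c]]] & [Y [Z c]]] & [Y [Y [Z c]] - [Z c]]] & [Y [Z c]]] & [Y [Y [Z c]] - [Z c]]]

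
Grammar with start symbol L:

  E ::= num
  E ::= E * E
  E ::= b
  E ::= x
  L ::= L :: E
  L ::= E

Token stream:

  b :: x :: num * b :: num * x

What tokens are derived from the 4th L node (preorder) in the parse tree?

b

[L [L [L [L [E b]] :: [E x]] :: [E [E num] * [E b]]] :: [E [E num] * [E x]]]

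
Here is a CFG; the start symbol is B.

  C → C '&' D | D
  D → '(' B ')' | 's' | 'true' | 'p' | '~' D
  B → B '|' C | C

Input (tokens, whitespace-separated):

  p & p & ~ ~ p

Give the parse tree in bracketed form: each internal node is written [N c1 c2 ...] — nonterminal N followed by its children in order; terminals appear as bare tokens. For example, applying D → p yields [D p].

B
C
C & D
C & D & D
D & D & D
p & D & D
p & p & D
p & p & ~ D
p & p & ~ ~ D
p & p & ~ ~ p

[B [C [C [C [D p]] & [D p]] & [D ~ [D ~ [D p]]]]]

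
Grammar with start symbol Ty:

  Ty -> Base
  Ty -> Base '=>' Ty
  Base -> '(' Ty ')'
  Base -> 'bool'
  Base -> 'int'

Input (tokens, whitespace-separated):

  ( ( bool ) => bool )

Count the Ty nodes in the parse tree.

4

[Ty [Base ( [Ty [Base ( [Ty [Base bool]] )] => [Ty [Base bool]]] )]]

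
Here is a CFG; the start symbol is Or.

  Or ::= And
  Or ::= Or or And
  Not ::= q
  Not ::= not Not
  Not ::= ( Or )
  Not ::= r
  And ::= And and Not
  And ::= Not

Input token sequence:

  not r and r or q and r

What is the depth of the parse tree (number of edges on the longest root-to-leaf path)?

[Or [Or [And [And [Not not [Not r]]] and [Not r]]] or [And [And [Not q]] and [Not r]]]

6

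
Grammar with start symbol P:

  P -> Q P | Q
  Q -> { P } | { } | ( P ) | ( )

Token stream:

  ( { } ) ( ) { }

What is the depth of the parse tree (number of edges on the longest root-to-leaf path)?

[P [Q ( [P [Q { }]] )] [P [Q ( )] [P [Q { }]]]]

4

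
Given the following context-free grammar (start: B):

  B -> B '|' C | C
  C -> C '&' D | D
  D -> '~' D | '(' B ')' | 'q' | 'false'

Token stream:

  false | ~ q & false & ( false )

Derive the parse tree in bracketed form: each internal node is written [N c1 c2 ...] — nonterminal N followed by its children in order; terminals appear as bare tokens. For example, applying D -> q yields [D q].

B
B | C
C | C
D | C
false | C
false | C & D
false | C & D & D
false | D & D & D
false | ~ D & D & D
false | ~ q & D & D
false | ~ q & false & D
false | ~ q & false & ( B )
false | ~ q & false & ( C )
false | ~ q & false & ( D )
false | ~ q & false & ( false )

[B [B [C [D false]]] | [C [C [C [D ~ [D q]]] & [D false]] & [D ( [B [C [D false]]] )]]]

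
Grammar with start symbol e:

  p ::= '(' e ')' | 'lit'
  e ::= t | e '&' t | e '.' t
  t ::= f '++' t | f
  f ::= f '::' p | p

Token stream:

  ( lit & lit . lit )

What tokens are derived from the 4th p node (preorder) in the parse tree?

[e [t [f [p ( [e [e [e [t [f [p lit]]]] & [t [f [p lit]]]] . [t [f [p lit]]]] )]]]]

lit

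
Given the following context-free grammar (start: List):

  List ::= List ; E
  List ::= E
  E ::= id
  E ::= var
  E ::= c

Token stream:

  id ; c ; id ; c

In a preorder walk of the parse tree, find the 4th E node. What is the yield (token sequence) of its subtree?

[List [List [List [List [E id]] ; [E c]] ; [E id]] ; [E c]]

c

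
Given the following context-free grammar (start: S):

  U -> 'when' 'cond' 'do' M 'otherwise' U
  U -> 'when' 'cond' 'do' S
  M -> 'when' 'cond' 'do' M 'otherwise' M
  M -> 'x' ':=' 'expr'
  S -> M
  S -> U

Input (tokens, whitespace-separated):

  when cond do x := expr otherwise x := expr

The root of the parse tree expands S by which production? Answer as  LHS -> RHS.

S -> M

[S [M when cond do [M x := expr] otherwise [M x := expr]]]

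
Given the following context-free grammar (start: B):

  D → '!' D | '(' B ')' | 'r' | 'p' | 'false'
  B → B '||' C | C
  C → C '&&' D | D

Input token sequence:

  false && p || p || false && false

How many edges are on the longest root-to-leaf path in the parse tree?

6

[B [B [B [C [C [D false]] && [D p]]] || [C [D p]]] || [C [C [D false]] && [D false]]]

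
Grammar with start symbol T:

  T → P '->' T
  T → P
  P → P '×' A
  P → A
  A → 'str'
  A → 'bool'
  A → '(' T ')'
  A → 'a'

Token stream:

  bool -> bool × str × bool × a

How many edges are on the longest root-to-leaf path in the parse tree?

[T [P [A bool]] -> [T [P [P [P [P [A bool]] × [A str]] × [A bool]] × [A a]]]]

7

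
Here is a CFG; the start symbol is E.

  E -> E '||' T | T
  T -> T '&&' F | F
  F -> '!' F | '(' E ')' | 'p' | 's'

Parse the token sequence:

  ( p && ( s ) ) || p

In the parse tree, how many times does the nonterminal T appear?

[E [E [T [F ( [E [T [T [F p]] && [F ( [E [T [F s]]] )]]] )]]] || [T [F p]]]

5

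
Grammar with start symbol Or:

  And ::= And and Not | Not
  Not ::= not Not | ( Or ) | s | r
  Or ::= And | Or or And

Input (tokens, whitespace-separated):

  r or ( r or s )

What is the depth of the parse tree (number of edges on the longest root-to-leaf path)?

7

[Or [Or [And [Not r]]] or [And [Not ( [Or [Or [And [Not r]]] or [And [Not s]]] )]]]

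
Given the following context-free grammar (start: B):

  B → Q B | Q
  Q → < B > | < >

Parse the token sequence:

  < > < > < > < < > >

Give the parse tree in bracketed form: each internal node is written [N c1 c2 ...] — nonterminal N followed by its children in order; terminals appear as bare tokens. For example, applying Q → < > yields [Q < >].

B
Q B
< > B
< > Q B
< > < > B
< > < > Q B
< > < > < > B
< > < > < > Q
< > < > < > < B >
< > < > < > < Q >
< > < > < > < < > >

[B [Q < >] [B [Q < >] [B [Q < >] [B [Q < [B [Q < >]] >]]]]]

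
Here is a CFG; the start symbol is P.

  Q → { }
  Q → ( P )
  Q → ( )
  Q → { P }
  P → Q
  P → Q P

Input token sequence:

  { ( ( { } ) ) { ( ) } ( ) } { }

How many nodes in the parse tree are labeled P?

8

[P [Q { [P [Q ( [P [Q ( [P [Q { }]] )]] )] [P [Q { [P [Q ( )]] }] [P [Q ( )]]]] }] [P [Q { }]]]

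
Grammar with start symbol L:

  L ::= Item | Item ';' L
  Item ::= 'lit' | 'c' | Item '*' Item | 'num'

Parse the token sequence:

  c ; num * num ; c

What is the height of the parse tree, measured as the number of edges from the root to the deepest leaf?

[L [Item c] ; [L [Item [Item num] * [Item num]] ; [L [Item c]]]]

4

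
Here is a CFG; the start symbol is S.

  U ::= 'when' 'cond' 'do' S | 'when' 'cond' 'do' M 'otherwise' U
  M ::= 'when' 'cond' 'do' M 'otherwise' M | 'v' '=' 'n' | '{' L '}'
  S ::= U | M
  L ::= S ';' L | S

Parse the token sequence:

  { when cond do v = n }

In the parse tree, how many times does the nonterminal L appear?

1

[S [M { [L [S [U when cond do [S [M v = n]]]]] }]]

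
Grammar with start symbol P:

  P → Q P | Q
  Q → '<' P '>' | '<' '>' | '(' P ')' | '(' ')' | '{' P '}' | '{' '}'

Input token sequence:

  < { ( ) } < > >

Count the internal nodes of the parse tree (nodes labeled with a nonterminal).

[P [Q < [P [Q { [P [Q ( )]] }] [P [Q < >]]] >]]

8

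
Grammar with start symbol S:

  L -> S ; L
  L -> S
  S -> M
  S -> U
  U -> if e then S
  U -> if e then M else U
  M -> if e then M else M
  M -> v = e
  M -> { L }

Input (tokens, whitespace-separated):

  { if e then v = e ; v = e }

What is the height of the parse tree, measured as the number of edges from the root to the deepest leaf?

7

[S [M { [L [S [U if e then [S [M v = e]]]] ; [L [S [M v = e]]]] }]]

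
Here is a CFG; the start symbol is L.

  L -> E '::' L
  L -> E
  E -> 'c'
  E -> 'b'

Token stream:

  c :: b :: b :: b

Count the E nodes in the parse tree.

[L [E c] :: [L [E b] :: [L [E b] :: [L [E b]]]]]

4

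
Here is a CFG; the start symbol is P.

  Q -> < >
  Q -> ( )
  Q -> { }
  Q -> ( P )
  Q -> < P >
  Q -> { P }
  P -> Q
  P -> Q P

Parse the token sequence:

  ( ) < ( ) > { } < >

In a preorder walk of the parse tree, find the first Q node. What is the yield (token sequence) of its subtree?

[P [Q ( )] [P [Q < [P [Q ( )]] >] [P [Q { }] [P [Q < >]]]]]

( )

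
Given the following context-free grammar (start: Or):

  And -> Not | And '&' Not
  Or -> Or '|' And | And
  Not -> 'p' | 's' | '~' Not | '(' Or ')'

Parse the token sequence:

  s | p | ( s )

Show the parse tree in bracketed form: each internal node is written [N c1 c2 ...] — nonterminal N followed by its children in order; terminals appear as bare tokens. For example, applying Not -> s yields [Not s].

Or
Or | And
Or | And | And
And | And | And
Not | And | And
s | And | And
s | Not | And
s | p | And
s | p | Not
s | p | ( Or )
s | p | ( And )
s | p | ( Not )
s | p | ( s )

[Or [Or [Or [And [Not s]]] | [And [Not p]]] | [And [Not ( [Or [And [Not s]]] )]]]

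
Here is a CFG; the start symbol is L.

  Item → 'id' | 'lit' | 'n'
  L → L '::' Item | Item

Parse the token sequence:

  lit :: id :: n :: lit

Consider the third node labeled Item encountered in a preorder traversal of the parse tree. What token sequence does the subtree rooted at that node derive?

[L [L [L [L [Item lit]] :: [Item id]] :: [Item n]] :: [Item lit]]

n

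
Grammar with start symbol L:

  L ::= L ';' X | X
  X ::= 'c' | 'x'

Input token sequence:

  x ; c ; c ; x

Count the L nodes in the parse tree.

[L [L [L [L [X x]] ; [X c]] ; [X c]] ; [X x]]

4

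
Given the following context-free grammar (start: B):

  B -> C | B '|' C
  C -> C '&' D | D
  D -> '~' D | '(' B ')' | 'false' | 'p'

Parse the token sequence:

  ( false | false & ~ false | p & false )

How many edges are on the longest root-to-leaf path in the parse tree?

8

[B [C [D ( [B [B [B [C [D false]]] | [C [C [D false]] & [D ~ [D false]]]] | [C [C [D p]] & [D false]]] )]]]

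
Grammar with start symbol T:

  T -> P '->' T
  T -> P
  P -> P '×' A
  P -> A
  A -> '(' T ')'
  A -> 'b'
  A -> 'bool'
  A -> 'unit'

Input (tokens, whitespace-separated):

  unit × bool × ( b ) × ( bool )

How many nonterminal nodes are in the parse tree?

15

[T [P [P [P [P [A unit]] × [A bool]] × [A ( [T [P [A b]]] )]] × [A ( [T [P [A bool]]] )]]]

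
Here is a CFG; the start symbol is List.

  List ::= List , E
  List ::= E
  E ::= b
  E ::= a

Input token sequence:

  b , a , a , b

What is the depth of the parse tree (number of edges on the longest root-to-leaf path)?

5

[List [List [List [List [E b]] , [E a]] , [E a]] , [E b]]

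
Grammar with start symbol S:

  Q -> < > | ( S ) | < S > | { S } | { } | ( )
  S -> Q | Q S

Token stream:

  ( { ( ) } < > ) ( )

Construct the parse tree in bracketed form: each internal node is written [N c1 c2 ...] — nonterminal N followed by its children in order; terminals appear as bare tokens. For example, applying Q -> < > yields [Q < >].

S
Q S
( S ) S
( Q S ) S
( { S } S ) S
( { Q } S ) S
( { ( ) } S ) S
( { ( ) } Q ) S
( { ( ) } < > ) S
( { ( ) } < > ) Q
( { ( ) } < > ) ( )

[S [Q ( [S [Q { [S [Q ( )]] }] [S [Q < >]]] )] [S [Q ( )]]]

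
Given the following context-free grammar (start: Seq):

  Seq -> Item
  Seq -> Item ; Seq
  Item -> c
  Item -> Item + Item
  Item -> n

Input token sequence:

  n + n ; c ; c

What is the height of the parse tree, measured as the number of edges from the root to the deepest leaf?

4

[Seq [Item [Item n] + [Item n]] ; [Seq [Item c] ; [Seq [Item c]]]]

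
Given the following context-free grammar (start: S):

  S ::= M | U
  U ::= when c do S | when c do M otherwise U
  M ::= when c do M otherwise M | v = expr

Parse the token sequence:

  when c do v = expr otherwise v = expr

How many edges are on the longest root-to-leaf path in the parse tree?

[S [M when c do [M v = expr] otherwise [M v = expr]]]

3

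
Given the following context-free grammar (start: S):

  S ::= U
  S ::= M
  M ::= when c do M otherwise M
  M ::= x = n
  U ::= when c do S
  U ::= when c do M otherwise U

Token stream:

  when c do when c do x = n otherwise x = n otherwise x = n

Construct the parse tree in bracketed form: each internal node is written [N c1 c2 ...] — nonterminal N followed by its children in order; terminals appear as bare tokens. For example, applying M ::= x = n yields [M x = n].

[S [M when c do [M when c do [M x = n] otherwise [M x = n]] otherwise [M x = n]]]

S
M
when c do M otherwise M
when c do when c do M otherwise M otherwise M
when c do when c do x = n otherwise M otherwise M
when c do when c do x = n otherwise x = n otherwise M
when c do when c do x = n otherwise x = n otherwise x = n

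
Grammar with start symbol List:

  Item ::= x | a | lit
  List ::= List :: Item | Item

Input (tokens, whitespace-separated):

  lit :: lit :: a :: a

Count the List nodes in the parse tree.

[List [List [List [List [Item lit]] :: [Item lit]] :: [Item a]] :: [Item a]]

4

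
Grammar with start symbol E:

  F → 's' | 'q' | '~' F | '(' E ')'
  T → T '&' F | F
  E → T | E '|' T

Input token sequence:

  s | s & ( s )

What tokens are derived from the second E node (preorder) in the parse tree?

s

[E [E [T [F s]]] | [T [T [F s]] & [F ( [E [T [F s]]] )]]]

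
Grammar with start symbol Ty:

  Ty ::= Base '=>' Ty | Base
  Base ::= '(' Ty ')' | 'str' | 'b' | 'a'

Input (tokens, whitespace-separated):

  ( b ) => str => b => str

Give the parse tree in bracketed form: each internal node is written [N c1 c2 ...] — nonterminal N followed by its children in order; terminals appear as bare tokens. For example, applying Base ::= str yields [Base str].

Ty
Base => Ty
( Ty ) => Ty
( Base ) => Ty
( b ) => Ty
( b ) => Base => Ty
( b ) => str => Ty
( b ) => str => Base => Ty
( b ) => str => b => Ty
( b ) => str => b => Base
( b ) => str => b => str

[Ty [Base ( [Ty [Base b]] )] => [Ty [Base str] => [Ty [Base b] => [Ty [Base str]]]]]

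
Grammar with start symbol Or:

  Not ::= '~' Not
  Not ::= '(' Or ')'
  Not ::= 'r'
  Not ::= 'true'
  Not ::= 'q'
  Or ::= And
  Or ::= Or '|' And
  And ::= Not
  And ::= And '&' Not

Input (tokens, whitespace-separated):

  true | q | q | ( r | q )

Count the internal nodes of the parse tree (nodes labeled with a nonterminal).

18

[Or [Or [Or [Or [And [Not true]]] | [And [Not q]]] | [And [Not q]]] | [And [Not ( [Or [Or [And [Not r]]] | [And [Not q]]] )]]]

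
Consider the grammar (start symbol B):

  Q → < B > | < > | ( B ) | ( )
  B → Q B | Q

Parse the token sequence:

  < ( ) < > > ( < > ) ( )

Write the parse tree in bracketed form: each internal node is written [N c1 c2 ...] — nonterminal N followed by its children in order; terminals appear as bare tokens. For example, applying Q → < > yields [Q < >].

[B [Q < [B [Q ( )] [B [Q < >]]] >] [B [Q ( [B [Q < >]] )] [B [Q ( )]]]]

B
Q B
< B > B
< Q B > B
< ( ) B > B
< ( ) Q > B
< ( ) < > > B
< ( ) < > > Q B
< ( ) < > > ( B ) B
< ( ) < > > ( Q ) B
< ( ) < > > ( < > ) B
< ( ) < > > ( < > ) Q
< ( ) < > > ( < > ) ( )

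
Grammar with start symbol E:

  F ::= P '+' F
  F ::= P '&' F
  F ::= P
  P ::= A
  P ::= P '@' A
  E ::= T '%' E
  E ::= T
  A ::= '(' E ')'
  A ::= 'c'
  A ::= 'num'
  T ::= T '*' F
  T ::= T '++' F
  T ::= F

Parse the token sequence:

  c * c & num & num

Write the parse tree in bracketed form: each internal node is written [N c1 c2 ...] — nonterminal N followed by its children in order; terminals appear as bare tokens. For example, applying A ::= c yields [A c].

[E [T [T [F [P [A c]]]] * [F [P [A c]] & [F [P [A num]] & [F [P [A num]]]]]]]

E
T
T * F
F * F
P * F
A * F
c * F
c * P & F
c * A & F
c * c & F
c * c & P & F
c * c & A & F
c * c & num & F
c * c & num & P
c * c & num & A
c * c & num & num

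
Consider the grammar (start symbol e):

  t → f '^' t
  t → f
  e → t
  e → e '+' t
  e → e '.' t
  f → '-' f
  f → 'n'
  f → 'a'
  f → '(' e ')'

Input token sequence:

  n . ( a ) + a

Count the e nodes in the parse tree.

4

[e [e [e [t [f n]]] . [t [f ( [e [t [f a]]] )]]] + [t [f a]]]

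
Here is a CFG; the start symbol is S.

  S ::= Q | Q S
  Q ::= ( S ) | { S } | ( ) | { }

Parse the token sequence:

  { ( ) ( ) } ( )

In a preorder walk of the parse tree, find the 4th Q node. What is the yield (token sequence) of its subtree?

( )

[S [Q { [S [Q ( )] [S [Q ( )]]] }] [S [Q ( )]]]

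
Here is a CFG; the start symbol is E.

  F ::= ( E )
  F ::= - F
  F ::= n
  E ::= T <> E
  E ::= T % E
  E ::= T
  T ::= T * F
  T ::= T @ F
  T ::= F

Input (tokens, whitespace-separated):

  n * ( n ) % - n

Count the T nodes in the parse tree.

[E [T [T [F n]] * [F ( [E [T [F n]]] )]] % [E [T [F - [F n]]]]]

4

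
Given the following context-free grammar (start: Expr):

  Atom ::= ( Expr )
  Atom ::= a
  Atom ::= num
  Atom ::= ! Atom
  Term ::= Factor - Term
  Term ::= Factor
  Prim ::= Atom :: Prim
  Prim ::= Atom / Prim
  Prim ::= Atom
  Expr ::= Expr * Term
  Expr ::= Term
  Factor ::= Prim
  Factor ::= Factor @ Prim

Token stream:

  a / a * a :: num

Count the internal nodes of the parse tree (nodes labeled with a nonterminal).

14

[Expr [Expr [Term [Factor [Prim [Atom a] / [Prim [Atom a]]]]]] * [Term [Factor [Prim [Atom a] :: [Prim [Atom num]]]]]]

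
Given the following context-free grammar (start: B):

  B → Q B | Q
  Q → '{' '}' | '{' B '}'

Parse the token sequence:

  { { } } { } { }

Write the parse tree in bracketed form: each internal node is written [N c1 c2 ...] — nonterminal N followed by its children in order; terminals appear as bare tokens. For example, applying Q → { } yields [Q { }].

B
Q B
{ B } B
{ Q } B
{ { } } B
{ { } } Q B
{ { } } { } B
{ { } } { } Q
{ { } } { } { }

[B [Q { [B [Q { }]] }] [B [Q { }] [B [Q { }]]]]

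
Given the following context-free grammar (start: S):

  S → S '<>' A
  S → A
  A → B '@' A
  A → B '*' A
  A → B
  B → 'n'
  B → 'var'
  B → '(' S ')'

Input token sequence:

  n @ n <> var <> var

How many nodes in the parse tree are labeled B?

4

[S [S [S [A [B n] @ [A [B n]]]] <> [A [B var]]] <> [A [B var]]]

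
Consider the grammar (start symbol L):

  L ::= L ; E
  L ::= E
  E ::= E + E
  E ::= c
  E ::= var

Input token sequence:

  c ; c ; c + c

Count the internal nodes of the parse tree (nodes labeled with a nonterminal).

8

[L [L [L [E c]] ; [E c]] ; [E [E c] + [E c]]]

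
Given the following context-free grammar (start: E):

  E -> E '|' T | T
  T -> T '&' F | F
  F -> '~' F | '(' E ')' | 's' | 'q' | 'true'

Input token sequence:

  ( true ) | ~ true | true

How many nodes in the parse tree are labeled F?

5

[E [E [E [T [F ( [E [T [F true]]] )]]] | [T [F ~ [F true]]]] | [T [F true]]]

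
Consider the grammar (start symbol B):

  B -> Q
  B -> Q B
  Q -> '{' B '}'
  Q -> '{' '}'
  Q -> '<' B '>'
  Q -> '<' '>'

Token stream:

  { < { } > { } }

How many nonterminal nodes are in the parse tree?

8

[B [Q { [B [Q < [B [Q { }]] >] [B [Q { }]]] }]]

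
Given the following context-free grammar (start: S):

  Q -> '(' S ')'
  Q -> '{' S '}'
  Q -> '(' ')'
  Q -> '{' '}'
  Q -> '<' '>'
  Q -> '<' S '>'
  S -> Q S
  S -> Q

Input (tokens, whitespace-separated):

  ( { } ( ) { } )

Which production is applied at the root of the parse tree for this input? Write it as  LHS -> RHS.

[S [Q ( [S [Q { }] [S [Q ( )] [S [Q { }]]]] )]]

S -> Q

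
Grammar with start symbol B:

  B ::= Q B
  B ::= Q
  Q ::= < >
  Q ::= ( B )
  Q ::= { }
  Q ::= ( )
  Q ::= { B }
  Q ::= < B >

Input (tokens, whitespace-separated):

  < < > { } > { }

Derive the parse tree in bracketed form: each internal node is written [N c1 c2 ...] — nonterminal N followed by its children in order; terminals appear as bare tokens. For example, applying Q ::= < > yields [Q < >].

[B [Q < [B [Q < >] [B [Q { }]]] >] [B [Q { }]]]

B
Q B
< B > B
< Q B > B
< < > B > B
< < > Q > B
< < > { } > B
< < > { } > Q
< < > { } > { }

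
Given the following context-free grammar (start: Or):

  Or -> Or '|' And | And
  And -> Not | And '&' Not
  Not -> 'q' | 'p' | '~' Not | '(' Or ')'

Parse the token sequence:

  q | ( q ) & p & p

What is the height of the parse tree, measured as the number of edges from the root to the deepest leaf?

8

[Or [Or [And [Not q]]] | [And [And [And [Not ( [Or [And [Not q]]] )]] & [Not p]] & [Not p]]]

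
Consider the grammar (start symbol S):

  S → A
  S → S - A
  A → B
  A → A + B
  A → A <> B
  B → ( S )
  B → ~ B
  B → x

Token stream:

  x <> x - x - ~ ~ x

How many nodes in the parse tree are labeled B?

6

[S [S [S [A [A [B x]] <> [B x]]] - [A [B x]]] - [A [B ~ [B ~ [B x]]]]]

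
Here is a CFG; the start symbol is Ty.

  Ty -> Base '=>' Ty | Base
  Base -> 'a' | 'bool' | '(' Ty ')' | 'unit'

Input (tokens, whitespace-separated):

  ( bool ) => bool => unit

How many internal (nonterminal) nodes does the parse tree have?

8

[Ty [Base ( [Ty [Base bool]] )] => [Ty [Base bool] => [Ty [Base unit]]]]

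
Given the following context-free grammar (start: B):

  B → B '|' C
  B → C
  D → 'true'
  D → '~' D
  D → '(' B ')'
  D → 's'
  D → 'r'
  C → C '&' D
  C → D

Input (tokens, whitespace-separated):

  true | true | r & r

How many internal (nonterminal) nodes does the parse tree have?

11

[B [B [B [C [D true]]] | [C [D true]]] | [C [C [D r]] & [D r]]]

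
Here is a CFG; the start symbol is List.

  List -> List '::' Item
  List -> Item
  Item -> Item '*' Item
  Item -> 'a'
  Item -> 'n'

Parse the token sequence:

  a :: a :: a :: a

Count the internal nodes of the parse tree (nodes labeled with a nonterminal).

[List [List [List [List [Item a]] :: [Item a]] :: [Item a]] :: [Item a]]

8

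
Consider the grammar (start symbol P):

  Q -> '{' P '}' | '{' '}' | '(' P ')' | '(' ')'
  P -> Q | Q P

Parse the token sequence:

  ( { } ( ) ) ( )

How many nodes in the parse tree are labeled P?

[P [Q ( [P [Q { }] [P [Q ( )]]] )] [P [Q ( )]]]

4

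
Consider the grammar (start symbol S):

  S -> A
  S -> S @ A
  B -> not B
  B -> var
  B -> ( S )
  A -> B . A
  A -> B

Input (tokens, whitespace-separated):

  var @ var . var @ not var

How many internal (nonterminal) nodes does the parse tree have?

12

[S [S [S [A [B var]]] @ [A [B var] . [A [B var]]]] @ [A [B not [B var]]]]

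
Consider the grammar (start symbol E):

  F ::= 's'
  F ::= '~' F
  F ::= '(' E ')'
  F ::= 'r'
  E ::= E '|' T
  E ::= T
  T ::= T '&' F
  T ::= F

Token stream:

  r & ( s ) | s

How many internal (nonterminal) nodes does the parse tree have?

[E [E [T [T [F r]] & [F ( [E [T [F s]]] )]]] | [T [F s]]]

11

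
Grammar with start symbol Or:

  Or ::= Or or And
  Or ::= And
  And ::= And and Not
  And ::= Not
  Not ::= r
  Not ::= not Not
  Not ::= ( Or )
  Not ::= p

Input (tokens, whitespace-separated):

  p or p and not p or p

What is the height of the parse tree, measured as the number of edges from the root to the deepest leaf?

[Or [Or [Or [And [Not p]]] or [And [And [Not p]] and [Not not [Not p]]]] or [And [Not p]]]

5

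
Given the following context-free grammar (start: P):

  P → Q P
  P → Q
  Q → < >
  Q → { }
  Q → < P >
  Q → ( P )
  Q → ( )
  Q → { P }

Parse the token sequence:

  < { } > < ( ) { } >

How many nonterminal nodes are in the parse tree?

[P [Q < [P [Q { }]] >] [P [Q < [P [Q ( )] [P [Q { }]]] >]]]

10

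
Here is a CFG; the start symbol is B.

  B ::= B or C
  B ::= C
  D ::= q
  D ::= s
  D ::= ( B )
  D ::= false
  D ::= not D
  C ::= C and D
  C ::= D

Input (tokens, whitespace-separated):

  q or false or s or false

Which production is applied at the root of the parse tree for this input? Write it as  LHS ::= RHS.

[B [B [B [B [C [D q]]] or [C [D false]]] or [C [D s]]] or [C [D false]]]

B ::= B or C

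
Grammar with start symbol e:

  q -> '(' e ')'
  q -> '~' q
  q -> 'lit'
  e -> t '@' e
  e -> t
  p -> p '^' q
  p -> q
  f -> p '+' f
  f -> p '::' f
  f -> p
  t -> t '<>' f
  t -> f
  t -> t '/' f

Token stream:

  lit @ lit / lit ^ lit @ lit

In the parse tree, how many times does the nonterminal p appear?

[e [t [f [p [q lit]]]] @ [e [t [t [f [p [q lit]]]] / [f [p [p [q lit]] ^ [q lit]]]] @ [e [t [f [p [q lit]]]]]]]

5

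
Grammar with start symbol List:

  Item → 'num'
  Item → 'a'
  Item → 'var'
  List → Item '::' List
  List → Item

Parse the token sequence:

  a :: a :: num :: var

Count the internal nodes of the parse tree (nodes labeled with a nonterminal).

[List [Item a] :: [List [Item a] :: [List [Item num] :: [List [Item var]]]]]

8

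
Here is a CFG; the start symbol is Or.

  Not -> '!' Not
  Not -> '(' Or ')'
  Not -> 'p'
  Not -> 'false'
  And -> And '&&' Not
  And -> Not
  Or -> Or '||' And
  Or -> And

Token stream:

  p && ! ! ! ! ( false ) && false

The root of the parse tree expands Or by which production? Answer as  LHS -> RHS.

[Or [And [And [And [Not p]] && [Not ! [Not ! [Not ! [Not ! [Not ( [Or [And [Not false]]] )]]]]]] && [Not false]]]

Or -> And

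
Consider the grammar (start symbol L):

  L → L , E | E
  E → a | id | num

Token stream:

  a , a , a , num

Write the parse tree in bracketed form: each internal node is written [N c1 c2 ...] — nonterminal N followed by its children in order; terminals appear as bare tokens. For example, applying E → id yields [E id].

[L [L [L [L [E a]] , [E a]] , [E a]] , [E num]]

L
L , E
L , E , E
L , E , E , E
E , E , E , E
a , E , E , E
a , a , E , E
a , a , a , E
a , a , a , num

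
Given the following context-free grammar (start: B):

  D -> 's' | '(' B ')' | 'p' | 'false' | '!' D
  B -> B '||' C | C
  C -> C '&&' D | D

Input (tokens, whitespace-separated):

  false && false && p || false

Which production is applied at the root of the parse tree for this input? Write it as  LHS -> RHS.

[B [B [C [C [C [D false]] && [D false]] && [D p]]] || [C [D false]]]

B -> B '||' C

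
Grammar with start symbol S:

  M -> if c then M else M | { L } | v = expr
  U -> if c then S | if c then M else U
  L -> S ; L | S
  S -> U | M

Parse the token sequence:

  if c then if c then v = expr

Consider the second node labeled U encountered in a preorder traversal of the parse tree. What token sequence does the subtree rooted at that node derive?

[S [U if c then [S [U if c then [S [M v = expr]]]]]]

if c then v = expr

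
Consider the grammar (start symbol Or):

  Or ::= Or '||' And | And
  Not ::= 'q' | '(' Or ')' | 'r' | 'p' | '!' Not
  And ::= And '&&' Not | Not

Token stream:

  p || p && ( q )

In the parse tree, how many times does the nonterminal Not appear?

4

[Or [Or [And [Not p]]] || [And [And [Not p]] && [Not ( [Or [And [Not q]]] )]]]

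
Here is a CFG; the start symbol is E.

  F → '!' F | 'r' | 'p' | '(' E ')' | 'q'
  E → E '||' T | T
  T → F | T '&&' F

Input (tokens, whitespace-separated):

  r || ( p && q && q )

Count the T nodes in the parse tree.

5

[E [E [T [F r]]] || [T [F ( [E [T [T [T [F p]] && [F q]] && [F q]]] )]]]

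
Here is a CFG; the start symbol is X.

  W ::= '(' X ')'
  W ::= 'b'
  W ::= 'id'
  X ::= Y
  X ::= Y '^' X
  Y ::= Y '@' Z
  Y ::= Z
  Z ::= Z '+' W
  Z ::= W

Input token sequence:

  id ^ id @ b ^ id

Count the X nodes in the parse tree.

3

[X [Y [Z [W id]]] ^ [X [Y [Y [Z [W id]]] @ [Z [W b]]] ^ [X [Y [Z [W id]]]]]]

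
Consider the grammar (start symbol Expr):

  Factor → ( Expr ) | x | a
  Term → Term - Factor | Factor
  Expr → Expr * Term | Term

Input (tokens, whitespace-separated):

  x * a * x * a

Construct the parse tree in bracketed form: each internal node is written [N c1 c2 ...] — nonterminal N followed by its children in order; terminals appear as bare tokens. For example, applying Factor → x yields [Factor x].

Expr
Expr * Term
Expr * Term * Term
Expr * Term * Term * Term
Term * Term * Term * Term
Factor * Term * Term * Term
x * Term * Term * Term
x * Factor * Term * Term
x * a * Term * Term
x * a * Factor * Term
x * a * x * Term
x * a * x * Factor
x * a * x * a

[Expr [Expr [Expr [Expr [Term [Factor x]]] * [Term [Factor a]]] * [Term [Factor x]]] * [Term [Factor a]]]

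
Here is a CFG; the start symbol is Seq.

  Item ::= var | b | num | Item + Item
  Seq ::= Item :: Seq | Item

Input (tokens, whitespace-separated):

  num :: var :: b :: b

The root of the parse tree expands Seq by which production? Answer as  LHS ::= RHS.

Seq ::= Item :: Seq

[Seq [Item num] :: [Seq [Item var] :: [Seq [Item b] :: [Seq [Item b]]]]]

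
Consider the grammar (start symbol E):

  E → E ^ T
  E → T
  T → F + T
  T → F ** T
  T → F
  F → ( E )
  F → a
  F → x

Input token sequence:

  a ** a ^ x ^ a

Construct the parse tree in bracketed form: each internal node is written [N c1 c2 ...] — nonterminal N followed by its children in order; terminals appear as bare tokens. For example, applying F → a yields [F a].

[E [E [E [T [F a] ** [T [F a]]]] ^ [T [F x]]] ^ [T [F a]]]

E
E ^ T
E ^ T ^ T
T ^ T ^ T
F ** T ^ T ^ T
a ** T ^ T ^ T
a ** F ^ T ^ T
a ** a ^ T ^ T
a ** a ^ F ^ T
a ** a ^ x ^ T
a ** a ^ x ^ F
a ** a ^ x ^ a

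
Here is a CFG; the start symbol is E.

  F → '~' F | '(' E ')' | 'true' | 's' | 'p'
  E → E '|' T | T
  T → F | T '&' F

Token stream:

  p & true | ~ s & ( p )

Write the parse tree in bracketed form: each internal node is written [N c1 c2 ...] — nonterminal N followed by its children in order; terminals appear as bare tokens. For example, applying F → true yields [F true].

[E [E [T [T [F p]] & [F true]]] | [T [T [F ~ [F s]]] & [F ( [E [T [F p]]] )]]]

E
E | T
T | T
T & F | T
F & F | T
p & F | T
p & true | T
p & true | T & F
p & true | F & F
p & true | ~ F & F
p & true | ~ s & F
p & true | ~ s & ( E )
p & true | ~ s & ( T )
p & true | ~ s & ( F )
p & true | ~ s & ( p )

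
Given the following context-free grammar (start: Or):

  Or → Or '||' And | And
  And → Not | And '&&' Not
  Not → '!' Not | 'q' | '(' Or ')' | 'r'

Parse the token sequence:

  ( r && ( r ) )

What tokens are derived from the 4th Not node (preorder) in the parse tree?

[Or [And [Not ( [Or [And [And [Not r]] && [Not ( [Or [And [Not r]]] )]]] )]]]

r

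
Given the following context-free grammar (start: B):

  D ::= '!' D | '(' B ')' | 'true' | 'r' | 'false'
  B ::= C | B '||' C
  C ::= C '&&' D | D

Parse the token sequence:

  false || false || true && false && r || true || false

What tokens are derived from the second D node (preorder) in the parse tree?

[B [B [B [B [B [C [D false]]] || [C [D false]]] || [C [C [C [D true]] && [D false]] && [D r]]] || [C [D true]]] || [C [D false]]]

false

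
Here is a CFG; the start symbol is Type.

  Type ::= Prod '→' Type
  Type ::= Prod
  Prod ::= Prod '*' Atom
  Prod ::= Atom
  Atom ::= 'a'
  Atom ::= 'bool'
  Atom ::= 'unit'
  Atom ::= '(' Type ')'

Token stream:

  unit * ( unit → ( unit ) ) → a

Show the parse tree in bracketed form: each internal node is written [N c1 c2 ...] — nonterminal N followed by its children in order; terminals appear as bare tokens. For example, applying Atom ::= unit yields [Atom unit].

[Type [Prod [Prod [Atom unit]] * [Atom ( [Type [Prod [Atom unit]] → [Type [Prod [Atom ( [Type [Prod [Atom unit]]] )]]]] )]] → [Type [Prod [Atom a]]]]

Type
Prod → Type
Prod * Atom → Type
Atom * Atom → Type
unit * Atom → Type
unit * ( Type ) → Type
unit * ( Prod → Type ) → Type
unit * ( Atom → Type ) → Type
unit * ( unit → Type ) → Type
unit * ( unit → Prod ) → Type
unit * ( unit → Atom ) → Type
unit * ( unit → ( Type ) ) → Type
unit * ( unit → ( Prod ) ) → Type
unit * ( unit → ( Atom ) ) → Type
unit * ( unit → ( unit ) ) → Type
unit * ( unit → ( unit ) ) → Prod
unit * ( unit → ( unit ) ) → Atom
unit * ( unit → ( unit ) ) → a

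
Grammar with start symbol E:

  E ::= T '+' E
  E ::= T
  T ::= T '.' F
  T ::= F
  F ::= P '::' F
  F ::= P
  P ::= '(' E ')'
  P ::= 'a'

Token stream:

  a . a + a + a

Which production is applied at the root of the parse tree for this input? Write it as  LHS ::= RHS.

[E [T [T [F [P a]]] . [F [P a]]] + [E [T [F [P a]]] + [E [T [F [P a]]]]]]

E ::= T '+' E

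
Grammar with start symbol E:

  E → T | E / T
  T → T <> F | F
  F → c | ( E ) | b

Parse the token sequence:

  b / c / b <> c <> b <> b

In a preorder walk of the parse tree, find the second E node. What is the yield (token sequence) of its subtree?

[E [E [E [T [F b]]] / [T [F c]]] / [T [T [T [T [F b]] <> [F c]] <> [F b]] <> [F b]]]

b / c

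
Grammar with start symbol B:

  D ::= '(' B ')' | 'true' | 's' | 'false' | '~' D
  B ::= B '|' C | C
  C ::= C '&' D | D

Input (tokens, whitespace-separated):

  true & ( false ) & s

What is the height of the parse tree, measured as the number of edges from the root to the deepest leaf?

7

[B [C [C [C [D true]] & [D ( [B [C [D false]]] )]] & [D s]]]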